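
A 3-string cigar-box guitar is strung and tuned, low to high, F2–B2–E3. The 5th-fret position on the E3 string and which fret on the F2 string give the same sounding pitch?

16

E3 at fret 5 is E3 + 5 semitones = A3.
The open F2 string is 11 semitones below the open E3, so the same pitch on the F2 string lies at fret 5 + 11 = 16.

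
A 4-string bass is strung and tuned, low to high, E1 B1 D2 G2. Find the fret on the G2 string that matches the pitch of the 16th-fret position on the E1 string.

E1 at fret 16 is E1 + 16 semitones = G♯2.
The open G2 string is 15 semitones above the open E1, so the same pitch on the G2 string lies at fret 16 − 15 = 1.

1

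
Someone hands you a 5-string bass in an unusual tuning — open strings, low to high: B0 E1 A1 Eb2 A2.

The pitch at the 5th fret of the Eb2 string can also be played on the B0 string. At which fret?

21

Eb2 at fret 5 is Eb2 + 5 semitones = Ab2.
The open B0 string is 16 semitones below the open Eb2, so the same pitch on the B0 string lies at fret 5 + 16 = 21.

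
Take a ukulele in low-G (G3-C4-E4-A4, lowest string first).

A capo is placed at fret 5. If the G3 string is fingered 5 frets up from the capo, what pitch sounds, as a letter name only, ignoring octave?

The capo raises the open G3 by 5 semitones to C4; fretting 5 more gives G3 + 5 + 5 = G3 + 10 semitones, landing on F.

F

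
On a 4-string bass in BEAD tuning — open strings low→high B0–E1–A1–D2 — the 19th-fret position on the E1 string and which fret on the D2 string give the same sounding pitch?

E1 at fret 19 is E1 + 19 semitones = B2.
The open D2 string is 10 semitones above the open E1, so the same pitch on the D2 string lies at fret 19 − 10 = 9.

9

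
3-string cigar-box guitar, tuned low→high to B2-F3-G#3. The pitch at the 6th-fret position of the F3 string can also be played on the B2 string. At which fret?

Fret 6 on F3 is MIDI 53 + 6 = 59 (B3). On the B2 string (open MIDI 47), that pitch is 59 − 47 = fret 12.

12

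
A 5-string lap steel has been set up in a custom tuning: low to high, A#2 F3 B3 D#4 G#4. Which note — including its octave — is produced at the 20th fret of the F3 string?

F3 is MIDI 53. Adding 20 gives 73, which is C#5.
(Equivalently spelled Db5.)

C#5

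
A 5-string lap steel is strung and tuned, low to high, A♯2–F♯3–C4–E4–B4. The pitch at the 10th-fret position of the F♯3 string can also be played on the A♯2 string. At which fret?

18

Fret 10 on F♯3 is MIDI 54 + 10 = 64 (E4). On the A♯2 string (open MIDI 46), that pitch is 64 − 46 = fret 18.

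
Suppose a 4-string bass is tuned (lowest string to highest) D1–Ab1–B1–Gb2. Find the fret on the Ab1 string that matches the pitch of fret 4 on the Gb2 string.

Gb2 at fret 4 is Gb2 + 4 semitones = Bb2.
The open Ab1 string is 10 semitones below the open Gb2, so the same pitch on the Ab1 string lies at fret 4 + 10 = 14.

14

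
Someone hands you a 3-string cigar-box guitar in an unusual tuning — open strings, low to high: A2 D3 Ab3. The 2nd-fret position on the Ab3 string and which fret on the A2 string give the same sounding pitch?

13

Ab3 at fret 2 is Ab3 + 2 semitones = Bb3.
The open A2 string is 11 semitones below the open Ab3, so the same pitch on the A2 string lies at fret 2 + 11 = 13.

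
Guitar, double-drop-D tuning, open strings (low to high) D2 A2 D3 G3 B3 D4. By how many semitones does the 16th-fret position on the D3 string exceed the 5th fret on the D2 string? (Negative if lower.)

D3 at fret 16 → F♯4 (MIDI 66); D2 at fret 5 → G2 (MIDI 43).
66 − 43 = 23, so the two pitches are 23 semitones apart.

23 semitones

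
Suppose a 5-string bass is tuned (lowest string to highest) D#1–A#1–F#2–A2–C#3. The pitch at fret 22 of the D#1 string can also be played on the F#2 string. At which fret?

D#1 at fret 22 is D#1 + 22 semitones = C#3.
The open F#2 string is 15 semitones above the open D#1, so the same pitch on the F#2 string lies at fret 22 − 15 = 7.

7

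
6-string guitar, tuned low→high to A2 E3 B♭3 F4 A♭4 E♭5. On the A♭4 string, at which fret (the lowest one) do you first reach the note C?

From A♭4, count semitones up the chromatic scale until reaching C: Ab–A–Bb–B–C — 4 steps.

4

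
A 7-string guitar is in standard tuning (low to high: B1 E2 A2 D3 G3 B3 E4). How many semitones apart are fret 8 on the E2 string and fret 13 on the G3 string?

E2 at fret 8 → C3 (MIDI 48); G3 at fret 13 → G#4 (MIDI 68).
48 − 68 = -20, so the two pitches are 20 semitones apart, with G#4 the higher.

20 semitones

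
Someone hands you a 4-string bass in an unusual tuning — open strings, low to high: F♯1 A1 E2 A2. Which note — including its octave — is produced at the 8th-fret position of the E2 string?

Each fret is one semitone, so E2 + 8 = C3.

C3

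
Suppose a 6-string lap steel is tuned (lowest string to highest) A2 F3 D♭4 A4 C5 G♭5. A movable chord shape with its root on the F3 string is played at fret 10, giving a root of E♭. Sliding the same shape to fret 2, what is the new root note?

Moving from fret 10 to fret 2 shifts the root by -8 semitones.
E♭ down 8 semitones is G.

G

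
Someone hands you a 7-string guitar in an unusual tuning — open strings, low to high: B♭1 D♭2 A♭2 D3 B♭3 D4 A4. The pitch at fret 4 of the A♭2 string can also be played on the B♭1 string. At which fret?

Fret 4 on A♭2 is MIDI 44 + 4 = 48 (C3). On the B♭1 string (open MIDI 34), that pitch is 48 − 34 = fret 14.

14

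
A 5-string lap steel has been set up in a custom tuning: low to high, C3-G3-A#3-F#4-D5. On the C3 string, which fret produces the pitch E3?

4

E3 is 4 semitones above the open C3 (C–C#–D–D#–E), so it sits at fret 4.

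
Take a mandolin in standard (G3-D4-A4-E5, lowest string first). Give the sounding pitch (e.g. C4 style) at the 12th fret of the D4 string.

D5

D4 is MIDI 62. Adding 12 gives 74, which is D5.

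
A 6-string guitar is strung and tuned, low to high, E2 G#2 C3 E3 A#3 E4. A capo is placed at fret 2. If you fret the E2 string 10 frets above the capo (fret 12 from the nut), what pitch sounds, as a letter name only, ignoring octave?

The capo raises the open E2 by 2 semitones to F#2; fretting 10 more gives E2 + 2 + 10 = E2 + 12 semitones, landing on E.

E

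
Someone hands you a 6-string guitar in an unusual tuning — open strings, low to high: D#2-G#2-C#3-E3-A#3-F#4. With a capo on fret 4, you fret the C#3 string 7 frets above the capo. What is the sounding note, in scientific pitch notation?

The capo raises the open C#3 by 4 semitones to F3; fretting 7 more gives C#3 + 4 + 7 = C#3 + 11 semitones = C4.

C4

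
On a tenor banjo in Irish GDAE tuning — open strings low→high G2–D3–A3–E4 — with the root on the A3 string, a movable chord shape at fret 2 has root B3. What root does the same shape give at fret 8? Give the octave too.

F4

Moving from fret 2 to fret 8 shifts the root by 6 semitones.
B3 up 6 semitones is F4.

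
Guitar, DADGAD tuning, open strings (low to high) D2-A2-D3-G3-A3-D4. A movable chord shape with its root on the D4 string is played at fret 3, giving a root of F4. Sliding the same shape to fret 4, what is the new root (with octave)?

Moving from fret 3 to fret 4 shifts the root by 1 semitone.
F4 up 1 semitone is F♯4.

F♯4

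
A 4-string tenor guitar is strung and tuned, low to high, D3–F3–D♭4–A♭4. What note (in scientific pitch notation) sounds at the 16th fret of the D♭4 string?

D♭4 is MIDI 61. Adding 16 gives 77, which is F5.

F5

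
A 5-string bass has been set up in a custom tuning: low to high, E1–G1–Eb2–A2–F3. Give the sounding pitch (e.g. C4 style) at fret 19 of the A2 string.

E4

Each fret is one semitone, so A2 + 19 = E4.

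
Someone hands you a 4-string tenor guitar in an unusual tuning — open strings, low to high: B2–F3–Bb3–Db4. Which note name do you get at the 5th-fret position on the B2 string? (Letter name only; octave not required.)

Each fret is one semitone, so B2 + 5 = E.

E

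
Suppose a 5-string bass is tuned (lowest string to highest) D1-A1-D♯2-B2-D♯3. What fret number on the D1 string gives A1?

A1 is 7 semitones above the open D1 (D–D#–E–F–F#–G–G#–A), so it sits at fret 7.

7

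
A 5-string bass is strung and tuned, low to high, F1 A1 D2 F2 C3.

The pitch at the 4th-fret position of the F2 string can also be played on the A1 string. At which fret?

F2 at fret 4 is F2 + 4 semitones = A2.
The open A1 string is 8 semitones below the open F2, so the same pitch on the A1 string lies at fret 4 + 8 = 12.

12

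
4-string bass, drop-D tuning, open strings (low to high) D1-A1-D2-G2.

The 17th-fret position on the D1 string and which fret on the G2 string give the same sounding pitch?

0

D1 at fret 17 is D1 + 17 semitones = G2.
The open G2 string is 17 semitones above the open D1, so the same pitch on the G2 string lies at fret 17 − 17 = 0.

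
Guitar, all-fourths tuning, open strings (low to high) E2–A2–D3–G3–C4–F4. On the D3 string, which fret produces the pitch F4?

F4 is 15 semitones above the open D3 (D–D#–E–F–…–D#–E–F), so it sits at fret 15.

15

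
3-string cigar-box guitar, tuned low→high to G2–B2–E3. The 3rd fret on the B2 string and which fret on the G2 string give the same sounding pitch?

7

B2 at fret 3 is B2 + 3 semitones = D3.
The open G2 string is 4 semitones below the open B2, so the same pitch on the G2 string lies at fret 3 + 4 = 7.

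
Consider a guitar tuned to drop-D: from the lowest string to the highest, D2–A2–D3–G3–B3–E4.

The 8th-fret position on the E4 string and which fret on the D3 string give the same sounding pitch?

E4 at fret 8 is E4 + 8 semitones = C5.
The open D3 string is 14 semitones below the open E4, so the same pitch on the D3 string lies at fret 8 + 14 = 22.

22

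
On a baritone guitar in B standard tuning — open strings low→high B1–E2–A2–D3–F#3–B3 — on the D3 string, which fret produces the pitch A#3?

A#3 is 8 semitones above the open D3 (D–D#–E–F–F#–G–G#–A–A#), so it sits at fret 8.

8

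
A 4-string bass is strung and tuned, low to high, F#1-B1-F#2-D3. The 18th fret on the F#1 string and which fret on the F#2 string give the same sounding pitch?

Fret 18 on F#1 is MIDI 30 + 18 = 48 (C3). On the F#2 string (open MIDI 42), that pitch is 48 − 42 = fret 6.

6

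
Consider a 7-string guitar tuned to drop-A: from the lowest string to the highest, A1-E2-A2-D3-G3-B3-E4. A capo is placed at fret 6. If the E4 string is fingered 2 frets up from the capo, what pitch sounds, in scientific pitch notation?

The capo raises the open E4 by 6 semitones to A♯4; fretting 2 more gives E4 + 6 + 2 = E4 + 8 semitones = C5.

C5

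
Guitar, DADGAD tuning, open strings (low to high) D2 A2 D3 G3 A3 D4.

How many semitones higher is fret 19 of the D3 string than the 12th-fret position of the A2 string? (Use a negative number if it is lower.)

12 semitones

D3 at fret 19 → A4 (MIDI 69); A2 at fret 12 → A3 (MIDI 57).
69 − 57 = 12, so the two pitches are 12 semitones apart.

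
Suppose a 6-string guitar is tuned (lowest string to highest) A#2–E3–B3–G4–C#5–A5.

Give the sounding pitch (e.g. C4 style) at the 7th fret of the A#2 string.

A#2 is MIDI 46. Adding 7 gives 53, which is F3.

F3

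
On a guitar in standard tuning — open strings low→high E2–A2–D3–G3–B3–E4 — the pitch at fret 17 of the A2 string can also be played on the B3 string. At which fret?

3

Fret 17 on A2 is MIDI 45 + 17 = 62 (D4). On the B3 string (open MIDI 59), that pitch is 62 − 59 = fret 3.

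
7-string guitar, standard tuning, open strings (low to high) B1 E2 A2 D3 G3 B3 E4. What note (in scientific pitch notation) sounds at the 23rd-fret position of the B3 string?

A♯5

The open B3 string plus 23 semitones: B–C–C#–D–…–G#–A–A#.
The walk passes from B into C 2 times, so the octave number goes from 3 to 5.
(Equivalently spelled B♭5.)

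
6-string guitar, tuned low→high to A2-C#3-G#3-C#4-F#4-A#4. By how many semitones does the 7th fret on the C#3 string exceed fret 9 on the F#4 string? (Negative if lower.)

-19 semitones

C#3 at fret 7 → G#3 (MIDI 56); F#4 at fret 9 → D#5 (MIDI 75).
56 − 75 = -19, so the two pitches are 19 semitones apart.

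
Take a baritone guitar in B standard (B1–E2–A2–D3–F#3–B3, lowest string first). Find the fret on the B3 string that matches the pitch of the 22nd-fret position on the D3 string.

D3 at fret 22 is D3 + 22 semitones = C5.
The open B3 string is 9 semitones above the open D3, so the same pitch on the B3 string lies at fret 22 − 9 = 13.

13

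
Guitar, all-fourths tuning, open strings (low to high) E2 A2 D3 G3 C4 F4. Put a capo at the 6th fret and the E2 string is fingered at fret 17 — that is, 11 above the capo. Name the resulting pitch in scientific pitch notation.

A3

The capo raises the open E2 by 6 semitones to A#2; fretting 11 more gives E2 + 6 + 11 = E2 + 17 semitones = A3.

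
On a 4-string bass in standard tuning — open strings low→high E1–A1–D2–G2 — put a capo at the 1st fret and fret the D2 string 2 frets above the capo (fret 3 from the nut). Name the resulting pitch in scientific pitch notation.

F2

The capo raises the open D2 by 1 semitone to D#2; fretting 2 more gives D2 + 1 + 2 = D2 + 3 semitones = F2.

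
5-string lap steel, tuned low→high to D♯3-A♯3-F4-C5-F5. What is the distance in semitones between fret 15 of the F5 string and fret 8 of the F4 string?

F5 at fret 15 → G♯6 (MIDI 92); F4 at fret 8 → C♯5 (MIDI 73).
92 − 73 = 19, so the two pitches are 19 semitones apart, with G♯6 the higher.

19 semitones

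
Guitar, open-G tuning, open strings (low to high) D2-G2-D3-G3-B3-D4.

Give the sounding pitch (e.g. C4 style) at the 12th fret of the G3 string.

G4

Each fret is one semitone, so G3 + 12 = G4.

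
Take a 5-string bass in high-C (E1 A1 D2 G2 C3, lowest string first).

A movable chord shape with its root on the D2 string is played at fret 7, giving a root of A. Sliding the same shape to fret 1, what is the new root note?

Moving from fret 7 to fret 1 shifts the root by -6 semitones.
A down 6 semitones is D♯.

D♯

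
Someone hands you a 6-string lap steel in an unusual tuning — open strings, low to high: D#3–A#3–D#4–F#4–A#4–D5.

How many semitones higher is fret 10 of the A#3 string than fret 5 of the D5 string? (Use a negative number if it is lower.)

A#3 at fret 10 → G#4 (MIDI 68); D5 at fret 5 → G5 (MIDI 79).
68 − 79 = -11, so the two pitches are 11 semitones apart.

-11 semitones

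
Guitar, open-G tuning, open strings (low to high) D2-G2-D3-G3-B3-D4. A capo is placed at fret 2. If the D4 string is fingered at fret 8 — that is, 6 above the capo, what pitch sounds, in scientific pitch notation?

A#4

The capo raises the open D4 by 2 semitones to E4; fretting 6 more gives D4 + 2 + 6 = D4 + 8 semitones = A#4.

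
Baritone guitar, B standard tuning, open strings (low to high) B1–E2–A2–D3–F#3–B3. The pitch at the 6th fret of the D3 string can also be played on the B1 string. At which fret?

21

Fret 6 on D3 is MIDI 50 + 6 = 56 (G#3). On the B1 string (open MIDI 35), that pitch is 56 − 35 = fret 21.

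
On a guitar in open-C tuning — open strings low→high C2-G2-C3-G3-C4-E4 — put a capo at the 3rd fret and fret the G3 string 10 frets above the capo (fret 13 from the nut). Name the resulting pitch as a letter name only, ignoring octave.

The capo raises the open G3 by 3 semitones to A#3; fretting 10 more gives G3 + 3 + 10 = G3 + 13 semitones, landing on G#.
(Also written Ab.)

G#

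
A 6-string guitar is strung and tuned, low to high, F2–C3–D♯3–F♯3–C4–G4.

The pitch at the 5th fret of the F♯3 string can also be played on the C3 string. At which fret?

F♯3 at fret 5 is F♯3 + 5 semitones = B3.
The open C3 string is 6 semitones below the open F♯3, so the same pitch on the C3 string lies at fret 5 + 6 = 11.

11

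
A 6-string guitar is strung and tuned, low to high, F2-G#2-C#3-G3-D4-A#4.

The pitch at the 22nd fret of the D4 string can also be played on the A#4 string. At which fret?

D4 at fret 22 is D4 + 22 semitones = C6.
The open A#4 string is 8 semitones above the open D4, so the same pitch on the A#4 string lies at fret 22 − 8 = 14.

14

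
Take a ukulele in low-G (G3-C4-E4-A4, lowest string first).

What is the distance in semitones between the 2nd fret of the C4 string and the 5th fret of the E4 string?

C4 at fret 2 → D4 (MIDI 62); E4 at fret 5 → A4 (MIDI 69).
62 − 69 = -7, so the two pitches are 7 semitones apart, with A4 the higher.

7 semitones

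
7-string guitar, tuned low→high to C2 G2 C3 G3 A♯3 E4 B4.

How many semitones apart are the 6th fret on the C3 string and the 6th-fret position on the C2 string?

12 semitones

C3 at fret 6 → F♯3 (MIDI 54); C2 at fret 6 → F♯2 (MIDI 42).
54 − 42 = 12, so the two pitches are 12 semitones apart, with F♯3 the higher.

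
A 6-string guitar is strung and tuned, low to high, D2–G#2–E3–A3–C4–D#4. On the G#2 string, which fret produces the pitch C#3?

5

C#3 is 5 semitones above the open G#2 (G#–A–A#–B–C–C#), so it sits at fret 5.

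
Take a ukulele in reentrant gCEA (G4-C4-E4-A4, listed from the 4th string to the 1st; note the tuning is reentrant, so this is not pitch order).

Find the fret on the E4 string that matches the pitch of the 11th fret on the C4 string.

Fret 11 on C4 is MIDI 60 + 11 = 71 (B4). On the E4 string (open MIDI 64), that pitch is 71 − 64 = fret 7.

7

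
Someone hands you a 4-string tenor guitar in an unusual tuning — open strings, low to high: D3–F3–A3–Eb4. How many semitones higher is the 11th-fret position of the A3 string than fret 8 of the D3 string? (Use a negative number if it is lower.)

10 semitones

A3 at fret 11 → Ab4 (MIDI 68); D3 at fret 8 → Bb3 (MIDI 58).
68 − 58 = 10, so the two pitches are 10 semitones apart.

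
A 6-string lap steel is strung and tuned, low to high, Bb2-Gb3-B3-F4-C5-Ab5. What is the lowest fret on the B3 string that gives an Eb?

From B3, count semitones up the chromatic scale until reaching Eb: B–C–Db–D–Eb — 4 steps.

4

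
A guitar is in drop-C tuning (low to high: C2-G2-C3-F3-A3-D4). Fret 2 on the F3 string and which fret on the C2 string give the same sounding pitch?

19

Fret 2 on F3 is MIDI 53 + 2 = 55 (G3). On the C2 string (open MIDI 36), that pitch is 55 − 36 = fret 19.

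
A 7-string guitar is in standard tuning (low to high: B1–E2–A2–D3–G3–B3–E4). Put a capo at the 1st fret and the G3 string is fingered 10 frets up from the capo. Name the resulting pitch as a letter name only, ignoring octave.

The capo raises the open G3 by 1 semitone to G#3; fretting 10 more gives G3 + 1 + 10 = G3 + 11 semitones, landing on F#.
(Also written Gb.)

F#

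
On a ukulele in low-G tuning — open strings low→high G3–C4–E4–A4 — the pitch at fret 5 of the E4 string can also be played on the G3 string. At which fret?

Fret 5 on E4 is MIDI 64 + 5 = 69 (A4). On the G3 string (open MIDI 55), that pitch is 69 − 55 = fret 14.

14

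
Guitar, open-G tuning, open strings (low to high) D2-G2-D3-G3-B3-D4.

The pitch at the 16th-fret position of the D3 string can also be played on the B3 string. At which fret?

Fret 16 on D3 is MIDI 50 + 16 = 66 (F♯4). On the B3 string (open MIDI 59), that pitch is 66 − 59 = fret 7.

7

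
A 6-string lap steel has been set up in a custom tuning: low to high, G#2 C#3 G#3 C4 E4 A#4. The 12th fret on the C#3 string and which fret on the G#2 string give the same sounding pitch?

C#3 at fret 12 is C#3 + 12 semitones = C#4.
The open G#2 string is 5 semitones below the open C#3, so the same pitch on the G#2 string lies at fret 12 + 5 = 17.

17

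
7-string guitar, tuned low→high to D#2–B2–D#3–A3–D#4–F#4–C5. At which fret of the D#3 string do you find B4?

B4 is 20 semitones above the open D#3 (D#–E–F–F#–…–A–A#–B), so it sits at fret 20.

20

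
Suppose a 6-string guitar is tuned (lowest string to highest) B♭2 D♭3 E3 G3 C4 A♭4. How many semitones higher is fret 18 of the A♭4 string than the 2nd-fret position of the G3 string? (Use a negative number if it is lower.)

A♭4 at fret 18 → D6 (MIDI 86); G3 at fret 2 → A3 (MIDI 57).
86 − 57 = 29, so the two pitches are 29 semitones apart.

29 semitones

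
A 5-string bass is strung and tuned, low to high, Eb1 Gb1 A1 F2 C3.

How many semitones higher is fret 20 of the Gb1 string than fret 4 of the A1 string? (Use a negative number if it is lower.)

Gb1 at fret 20 → D3 (MIDI 50); A1 at fret 4 → Db2 (MIDI 37).
50 − 37 = 13, so the two pitches are 13 semitones apart.

13 semitones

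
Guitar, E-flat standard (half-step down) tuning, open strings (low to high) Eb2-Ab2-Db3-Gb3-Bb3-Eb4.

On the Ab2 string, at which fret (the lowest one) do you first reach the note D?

6

From Ab2, count semitones up the chromatic scale until reaching D: Ab–A–Bb–B–C–Db–D — 6 steps.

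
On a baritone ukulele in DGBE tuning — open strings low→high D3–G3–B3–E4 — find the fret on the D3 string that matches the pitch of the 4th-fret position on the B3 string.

13

Fret 4 on B3 is MIDI 59 + 4 = 63 (D#4). On the D3 string (open MIDI 50), that pitch is 63 − 50 = fret 13.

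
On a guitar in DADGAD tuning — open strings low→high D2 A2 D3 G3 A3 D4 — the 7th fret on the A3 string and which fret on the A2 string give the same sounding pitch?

19

Fret 7 on A3 is MIDI 57 + 7 = 64 (E4). On the A2 string (open MIDI 45), that pitch is 64 − 45 = fret 19.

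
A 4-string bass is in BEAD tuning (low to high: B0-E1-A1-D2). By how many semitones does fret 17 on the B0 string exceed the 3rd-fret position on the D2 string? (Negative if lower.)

-1 semitone

B0 at fret 17 → E2 (MIDI 40); D2 at fret 3 → F2 (MIDI 41).
40 − 41 = -1, so the two pitches are 1 semitone apart.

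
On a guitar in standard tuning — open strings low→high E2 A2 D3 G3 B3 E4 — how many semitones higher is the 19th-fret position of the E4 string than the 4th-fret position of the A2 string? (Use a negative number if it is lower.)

34 semitones

E4 at fret 19 → B5 (MIDI 83); A2 at fret 4 → C♯3 (MIDI 49).
83 − 49 = 34, so the two pitches are 34 semitones apart.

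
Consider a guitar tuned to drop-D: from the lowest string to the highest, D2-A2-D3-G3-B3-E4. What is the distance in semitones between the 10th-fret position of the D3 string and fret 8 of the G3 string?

D3 at fret 10 → C4 (MIDI 60); G3 at fret 8 → D#4 (MIDI 63).
60 − 63 = -3, so the two pitches are 3 semitones apart, with D#4 the higher.

3 semitones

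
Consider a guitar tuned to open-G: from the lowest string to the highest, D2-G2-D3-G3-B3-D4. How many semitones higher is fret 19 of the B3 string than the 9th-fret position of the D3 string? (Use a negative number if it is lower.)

B3 at fret 19 → F#5 (MIDI 78); D3 at fret 9 → B3 (MIDI 59).
78 − 59 = 19, so the two pitches are 19 semitones apart.

19 semitones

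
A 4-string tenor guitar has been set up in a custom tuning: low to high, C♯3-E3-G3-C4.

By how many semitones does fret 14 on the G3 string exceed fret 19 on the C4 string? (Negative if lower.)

G3 at fret 14 → A4 (MIDI 69); C4 at fret 19 → G5 (MIDI 79).
69 − 79 = -10, so the two pitches are 10 semitones apart.

-10 semitones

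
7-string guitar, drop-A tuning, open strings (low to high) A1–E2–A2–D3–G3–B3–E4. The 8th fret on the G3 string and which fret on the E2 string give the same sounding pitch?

23

G3 at fret 8 is G3 + 8 semitones = D#4.
The open E2 string is 15 semitones below the open G3, so the same pitch on the E2 string lies at fret 8 + 15 = 23.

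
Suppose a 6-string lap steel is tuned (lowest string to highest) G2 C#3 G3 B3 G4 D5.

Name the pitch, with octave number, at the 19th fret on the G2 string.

The open G2 string plus 19 semitones: G–G#–A–A#–…–C–C#–D.
The walk passes from B into C 2 times, so the octave number goes from 2 to 4.

D4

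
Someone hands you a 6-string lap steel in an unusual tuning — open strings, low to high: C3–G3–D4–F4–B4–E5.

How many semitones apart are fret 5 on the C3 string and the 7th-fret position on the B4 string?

C3 at fret 5 → F3 (MIDI 53); B4 at fret 7 → Gb5 (MIDI 78).
53 − 78 = -25, so the two pitches are 25 semitones apart, with Gb5 the higher.

25 semitones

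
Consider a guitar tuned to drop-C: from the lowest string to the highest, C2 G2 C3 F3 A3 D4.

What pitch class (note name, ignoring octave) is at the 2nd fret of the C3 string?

Each fret is one semitone, so C3 + 2 = D.

D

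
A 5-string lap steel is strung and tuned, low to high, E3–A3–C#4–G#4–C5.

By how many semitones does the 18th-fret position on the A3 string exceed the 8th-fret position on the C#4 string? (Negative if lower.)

6 semitones

A3 at fret 18 → D#5 (MIDI 75); C#4 at fret 8 → A4 (MIDI 69).
75 − 69 = 6, so the two pitches are 6 semitones apart.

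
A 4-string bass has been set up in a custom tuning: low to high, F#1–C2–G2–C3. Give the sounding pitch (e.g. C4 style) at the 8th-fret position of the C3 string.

G#3

C3 is MIDI 48. Adding 8 gives 56, which is G#3.
(Equivalently spelled Ab3.)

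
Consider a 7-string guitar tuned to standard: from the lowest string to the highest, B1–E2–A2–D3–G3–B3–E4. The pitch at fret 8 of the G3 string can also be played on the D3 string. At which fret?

13

Fret 8 on G3 is MIDI 55 + 8 = 63 (D♯4). On the D3 string (open MIDI 50), that pitch is 63 − 50 = fret 13.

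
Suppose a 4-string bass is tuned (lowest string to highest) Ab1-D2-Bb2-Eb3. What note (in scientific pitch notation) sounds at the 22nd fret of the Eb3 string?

Each fret is one semitone, so Eb3 + 22 = Db5.
(Equivalently spelled C#5.)

Db5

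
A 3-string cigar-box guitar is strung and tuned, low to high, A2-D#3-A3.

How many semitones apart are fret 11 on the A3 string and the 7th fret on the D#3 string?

A3 at fret 11 → G#4 (MIDI 68); D#3 at fret 7 → A#3 (MIDI 58).
68 − 58 = 10, so the two pitches are 10 semitones apart, with G#4 the higher.

10 semitones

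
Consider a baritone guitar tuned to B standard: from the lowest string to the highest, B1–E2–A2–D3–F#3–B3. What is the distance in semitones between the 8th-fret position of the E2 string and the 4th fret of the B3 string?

E2 at fret 8 → C3 (MIDI 48); B3 at fret 4 → D#4 (MIDI 63).
48 − 63 = -15, so the two pitches are 15 semitones apart, with D#4 the higher.

15 semitones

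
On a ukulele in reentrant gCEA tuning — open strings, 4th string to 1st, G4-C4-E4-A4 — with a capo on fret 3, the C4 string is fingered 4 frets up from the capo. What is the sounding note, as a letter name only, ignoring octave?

The capo raises the open C4 by 3 semitones to D♯4; fretting 4 more gives C4 + 3 + 4 = C4 + 7 semitones, landing on G.

G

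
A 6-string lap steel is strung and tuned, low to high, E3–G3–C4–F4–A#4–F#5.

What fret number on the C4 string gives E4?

E4 is 4 semitones above the open C4 (C–C#–D–D#–E), so it sits at fret 4.

4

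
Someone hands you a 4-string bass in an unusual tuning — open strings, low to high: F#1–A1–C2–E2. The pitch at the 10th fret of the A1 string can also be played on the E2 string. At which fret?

3

A1 at fret 10 is A1 + 10 semitones = G2.
The open E2 string is 7 semitones above the open A1, so the same pitch on the E2 string lies at fret 10 − 7 = 3.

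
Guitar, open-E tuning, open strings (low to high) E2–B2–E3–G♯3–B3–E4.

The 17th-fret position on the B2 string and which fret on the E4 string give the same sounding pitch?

Fret 17 on B2 is MIDI 47 + 17 = 64 (E4). On the E4 string (open MIDI 64), that pitch is 64 − 64 = fret 0.

0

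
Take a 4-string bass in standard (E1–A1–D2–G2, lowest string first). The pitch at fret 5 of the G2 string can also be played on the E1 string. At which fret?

20

Fret 5 on G2 is MIDI 43 + 5 = 48 (C3). On the E1 string (open MIDI 28), that pitch is 48 − 28 = fret 20.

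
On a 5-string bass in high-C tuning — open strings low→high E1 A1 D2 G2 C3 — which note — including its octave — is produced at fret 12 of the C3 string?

C4

The open C3 string plus 12 semitones: C–C#–D–D#–…–A#–B–C.
The walk passes from B into C once, so the octave number goes from 3 to 4.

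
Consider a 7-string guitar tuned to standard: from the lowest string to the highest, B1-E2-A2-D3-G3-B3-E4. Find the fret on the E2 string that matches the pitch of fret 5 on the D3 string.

15

D3 at fret 5 is D3 + 5 semitones = G3.
The open E2 string is 10 semitones below the open D3, so the same pitch on the E2 string lies at fret 5 + 10 = 15.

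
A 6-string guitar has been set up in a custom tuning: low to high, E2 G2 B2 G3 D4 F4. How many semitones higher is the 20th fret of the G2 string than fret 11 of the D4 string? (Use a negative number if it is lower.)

G2 at fret 20 → D#4 (MIDI 63); D4 at fret 11 → C#5 (MIDI 73).
63 − 73 = -10, so the two pitches are 10 semitones apart.

-10 semitones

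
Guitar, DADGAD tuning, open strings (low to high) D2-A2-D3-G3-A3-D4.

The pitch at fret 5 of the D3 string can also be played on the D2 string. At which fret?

Fret 5 on D3 is MIDI 50 + 5 = 55 (G3). On the D2 string (open MIDI 38), that pitch is 55 − 38 = fret 17.

17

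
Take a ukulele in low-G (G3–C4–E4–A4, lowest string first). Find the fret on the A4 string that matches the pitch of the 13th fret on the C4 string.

4

Fret 13 on C4 is MIDI 60 + 13 = 73 (C♯5). On the A4 string (open MIDI 69), that pitch is 73 − 69 = fret 4.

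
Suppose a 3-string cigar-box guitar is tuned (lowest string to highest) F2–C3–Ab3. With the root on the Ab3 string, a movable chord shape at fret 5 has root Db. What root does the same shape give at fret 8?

E

Moving from fret 5 to fret 8 shifts the root by 3 semitones.
Db up 3 semitones is E.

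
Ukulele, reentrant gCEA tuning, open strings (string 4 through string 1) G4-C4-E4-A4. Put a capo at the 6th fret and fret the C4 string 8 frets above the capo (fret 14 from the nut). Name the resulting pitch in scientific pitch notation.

The capo raises the open C4 by 6 semitones to F#4; fretting 8 more gives C4 + 6 + 8 = C4 + 14 semitones = D5.

D5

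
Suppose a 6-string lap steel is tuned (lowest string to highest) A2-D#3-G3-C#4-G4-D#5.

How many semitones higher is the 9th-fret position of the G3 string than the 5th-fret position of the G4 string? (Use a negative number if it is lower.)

G3 at fret 9 → E4 (MIDI 64); G4 at fret 5 → C5 (MIDI 72).
64 − 72 = -8, so the two pitches are 8 semitones apart.

-8 semitones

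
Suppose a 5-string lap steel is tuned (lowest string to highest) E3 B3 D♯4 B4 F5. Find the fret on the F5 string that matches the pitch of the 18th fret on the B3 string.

0

Fret 18 on B3 is MIDI 59 + 18 = 77 (F5). On the F5 string (open MIDI 77), that pitch is 77 − 77 = fret 0.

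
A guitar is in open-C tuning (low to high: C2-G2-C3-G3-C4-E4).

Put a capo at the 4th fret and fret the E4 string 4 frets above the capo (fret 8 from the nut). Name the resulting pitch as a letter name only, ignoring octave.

C

The capo raises the open E4 by 4 semitones to G♯4; fretting 4 more gives E4 + 4 + 4 = E4 + 8 semitones, landing on C.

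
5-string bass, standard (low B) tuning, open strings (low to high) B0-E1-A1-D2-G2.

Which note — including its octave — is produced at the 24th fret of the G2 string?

G4

G2 is MIDI 43. Adding 24 gives 67, which is G4.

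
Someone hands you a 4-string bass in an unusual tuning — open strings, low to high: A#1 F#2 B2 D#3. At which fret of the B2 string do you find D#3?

D#3 is 4 semitones above the open B2 (B–C–C#–D–D#), so it sits at fret 4.

4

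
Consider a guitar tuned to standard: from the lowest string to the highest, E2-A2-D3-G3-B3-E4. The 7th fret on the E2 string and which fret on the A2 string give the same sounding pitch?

2

Fret 7 on E2 is MIDI 40 + 7 = 47 (B2). On the A2 string (open MIDI 45), that pitch is 47 − 45 = fret 2.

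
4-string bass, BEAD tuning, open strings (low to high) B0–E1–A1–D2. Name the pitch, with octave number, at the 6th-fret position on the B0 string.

Each fret is one semitone, so B0 + 6 = F1.

F1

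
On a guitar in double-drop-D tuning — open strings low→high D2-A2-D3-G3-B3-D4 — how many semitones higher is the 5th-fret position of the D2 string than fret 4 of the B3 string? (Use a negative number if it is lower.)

-20 semitones

D2 at fret 5 → G2 (MIDI 43); B3 at fret 4 → D#4 (MIDI 63).
43 − 63 = -20, so the two pitches are 20 semitones apart.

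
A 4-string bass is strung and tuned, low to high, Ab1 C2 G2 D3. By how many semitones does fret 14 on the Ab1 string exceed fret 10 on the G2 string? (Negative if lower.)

-7 semitones

Ab1 at fret 14 → Bb2 (MIDI 46); G2 at fret 10 → F3 (MIDI 53).
46 − 53 = -7, so the two pitches are 7 semitones apart.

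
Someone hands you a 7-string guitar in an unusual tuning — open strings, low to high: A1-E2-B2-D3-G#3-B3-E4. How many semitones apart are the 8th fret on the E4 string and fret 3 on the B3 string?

10 semitones

E4 at fret 8 → C5 (MIDI 72); B3 at fret 3 → D4 (MIDI 62).
72 − 62 = 10, so the two pitches are 10 semitones apart, with C5 the higher.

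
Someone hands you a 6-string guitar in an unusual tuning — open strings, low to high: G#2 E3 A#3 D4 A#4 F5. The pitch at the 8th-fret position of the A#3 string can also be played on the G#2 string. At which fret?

22

Fret 8 on A#3 is MIDI 58 + 8 = 66 (F#4). On the G#2 string (open MIDI 44), that pitch is 66 − 44 = fret 22.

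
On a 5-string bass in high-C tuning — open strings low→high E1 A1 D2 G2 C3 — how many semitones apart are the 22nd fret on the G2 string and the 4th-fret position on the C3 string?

G2 at fret 22 → F4 (MIDI 65); C3 at fret 4 → E3 (MIDI 52).
65 − 52 = 13, so the two pitches are 13 semitones apart, with F4 the higher.

13 semitones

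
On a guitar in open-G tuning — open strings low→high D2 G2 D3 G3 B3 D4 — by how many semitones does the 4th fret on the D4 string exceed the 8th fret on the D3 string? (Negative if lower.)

D4 at fret 4 → F#4 (MIDI 66); D3 at fret 8 → A#3 (MIDI 58).
66 − 58 = 8, so the two pitches are 8 semitones apart.

8 semitones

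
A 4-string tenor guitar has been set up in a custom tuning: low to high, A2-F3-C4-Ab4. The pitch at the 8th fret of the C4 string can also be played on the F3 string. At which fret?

15

Fret 8 on C4 is MIDI 60 + 8 = 68 (Ab4). On the F3 string (open MIDI 53), that pitch is 68 − 53 = fret 15.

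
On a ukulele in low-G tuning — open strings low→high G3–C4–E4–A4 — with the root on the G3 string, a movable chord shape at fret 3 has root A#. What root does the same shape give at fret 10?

Moving from fret 3 to fret 10 shifts the root by 7 semitones.
A# up 7 semitones is F.

F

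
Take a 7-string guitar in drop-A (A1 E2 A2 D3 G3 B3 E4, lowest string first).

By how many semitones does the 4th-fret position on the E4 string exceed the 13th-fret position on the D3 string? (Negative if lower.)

E4 at fret 4 → G#4 (MIDI 68); D3 at fret 13 → D#4 (MIDI 63).
68 − 63 = 5, so the two pitches are 5 semitones apart.

5 semitones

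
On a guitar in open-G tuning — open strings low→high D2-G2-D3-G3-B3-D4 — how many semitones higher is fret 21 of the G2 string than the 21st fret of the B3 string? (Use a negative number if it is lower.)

-16 semitones

G2 at fret 21 → E4 (MIDI 64); B3 at fret 21 → G#5 (MIDI 80).
64 − 80 = -16, so the two pitches are 16 semitones apart.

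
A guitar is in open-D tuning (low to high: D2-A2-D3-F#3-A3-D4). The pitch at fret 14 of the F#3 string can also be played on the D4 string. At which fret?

F#3 at fret 14 is F#3 + 14 semitones = G#4.
The open D4 string is 8 semitones above the open F#3, so the same pitch on the D4 string lies at fret 14 − 8 = 6.

6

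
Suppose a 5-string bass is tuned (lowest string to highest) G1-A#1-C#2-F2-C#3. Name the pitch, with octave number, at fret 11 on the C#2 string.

C3

Each fret is one semitone, so C#2 + 11 = C3.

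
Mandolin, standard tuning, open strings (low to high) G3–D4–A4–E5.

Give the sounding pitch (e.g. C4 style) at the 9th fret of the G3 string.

E4

G3 is MIDI 55. Adding 9 gives 64, which is E4.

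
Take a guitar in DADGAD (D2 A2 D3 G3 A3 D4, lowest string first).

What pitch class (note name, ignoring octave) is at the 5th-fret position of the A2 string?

D

A2 is MIDI 45. Adding 5 gives 50; 50 mod 12 = 2, i.e. D.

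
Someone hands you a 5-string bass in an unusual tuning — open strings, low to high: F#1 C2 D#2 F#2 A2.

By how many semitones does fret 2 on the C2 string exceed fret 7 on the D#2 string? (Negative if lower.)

-8 semitones

C2 at fret 2 → D2 (MIDI 38); D#2 at fret 7 → A#2 (MIDI 46).
38 − 46 = -8, so the two pitches are 8 semitones apart.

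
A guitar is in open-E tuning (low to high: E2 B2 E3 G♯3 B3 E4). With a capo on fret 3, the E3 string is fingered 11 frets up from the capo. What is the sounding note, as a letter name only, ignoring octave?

F♯

The capo raises the open E3 by 3 semitones to G3; fretting 11 more gives E3 + 3 + 11 = E3 + 14 semitones, landing on F♯.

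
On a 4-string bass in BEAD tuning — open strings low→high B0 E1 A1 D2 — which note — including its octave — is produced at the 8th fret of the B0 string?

G1

Each fret is one semitone, so B0 + 8 = G1.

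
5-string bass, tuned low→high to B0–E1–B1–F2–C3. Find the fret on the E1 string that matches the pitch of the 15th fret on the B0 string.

10

Fret 15 on B0 is MIDI 23 + 15 = 38 (D2). On the E1 string (open MIDI 28), that pitch is 38 − 28 = fret 10.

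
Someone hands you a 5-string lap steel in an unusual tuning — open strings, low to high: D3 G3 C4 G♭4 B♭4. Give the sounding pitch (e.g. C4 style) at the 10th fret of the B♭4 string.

B♭4 is MIDI 70. Adding 10 gives 80, which is A♭5.

A♭5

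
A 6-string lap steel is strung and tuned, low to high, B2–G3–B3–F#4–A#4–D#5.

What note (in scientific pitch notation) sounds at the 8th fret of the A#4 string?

F#5

The open A#4 string plus 8 semitones: A#–B–C–C#–D–D#–E–F–F#.
The walk passes from B into C once, so the octave number goes from 4 to 5.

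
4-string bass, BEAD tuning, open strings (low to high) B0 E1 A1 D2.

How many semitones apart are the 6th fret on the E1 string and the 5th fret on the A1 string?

E1 at fret 6 → A♯1 (MIDI 34); A1 at fret 5 → D2 (MIDI 38).
34 − 38 = -4, so the two pitches are 4 semitones apart, with D2 the higher.

4 semitones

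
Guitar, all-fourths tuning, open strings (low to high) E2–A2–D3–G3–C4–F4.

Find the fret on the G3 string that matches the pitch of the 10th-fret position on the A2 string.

0

Fret 10 on A2 is MIDI 45 + 10 = 55 (G3). On the G3 string (open MIDI 55), that pitch is 55 − 55 = fret 0.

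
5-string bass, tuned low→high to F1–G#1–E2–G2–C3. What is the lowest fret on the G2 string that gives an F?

10

From G2, count semitones up the chromatic scale until reaching F: G–G#–A–A#–…–D#–E–F — 10 steps.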